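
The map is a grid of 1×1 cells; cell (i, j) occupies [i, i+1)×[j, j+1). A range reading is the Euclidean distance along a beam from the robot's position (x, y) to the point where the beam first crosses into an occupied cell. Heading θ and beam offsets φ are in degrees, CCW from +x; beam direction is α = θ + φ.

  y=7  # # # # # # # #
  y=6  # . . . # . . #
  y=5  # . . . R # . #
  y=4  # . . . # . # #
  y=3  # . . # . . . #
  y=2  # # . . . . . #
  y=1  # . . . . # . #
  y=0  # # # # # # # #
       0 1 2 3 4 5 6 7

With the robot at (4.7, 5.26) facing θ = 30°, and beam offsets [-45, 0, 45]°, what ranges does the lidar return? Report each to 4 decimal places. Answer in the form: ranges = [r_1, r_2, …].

ranges = [0.3106, 0.3464, 0.7661]

beam 1: φ=-45°, α=345°
  d=(0.9659,-0.2588)  start (4,5)  tX=0.3106 tY=1.0046  stride 1/|dx|=1.0353 1/|dy|=3.8637
    cross x-line → (5,5), t=0.3106 (wall)
  → r_1 = 0.3106
beam 2: φ=0°, α=30°
  d=(0.8660,0.5000)  start (4,5)  tX=0.3464 tY=1.4800  stride 1/|dx|=1.1547 1/|dy|=2.0000
    cross x-line → (5,5), t=0.3464 (wall)
  → r_2 = 0.3464
beam 3: φ=45°, α=75°
  d=(0.2588,0.9659)  start (4,5)  tX=1.1591 tY=0.7661  stride 1/|dx|=3.8637 1/|dy|=1.0353
    cross y-line → (4,6), t=0.7661 (wall)
  → r_3 = 0.7661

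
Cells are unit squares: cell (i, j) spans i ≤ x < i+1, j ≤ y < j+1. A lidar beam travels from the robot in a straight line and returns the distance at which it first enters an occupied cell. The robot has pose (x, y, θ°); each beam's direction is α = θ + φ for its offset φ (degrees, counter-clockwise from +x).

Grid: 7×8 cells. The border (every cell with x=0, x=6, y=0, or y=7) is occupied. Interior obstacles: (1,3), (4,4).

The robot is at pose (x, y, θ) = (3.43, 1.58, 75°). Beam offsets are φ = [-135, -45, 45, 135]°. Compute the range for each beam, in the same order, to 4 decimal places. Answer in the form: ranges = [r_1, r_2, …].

ranges = [0.6697, 2.9676, 4.8600, 1.1600]

beam 1: φ=-135°, α=300°
  dir = (cos 300°, sin 300°) = (0.5000, -0.8660); from cell (3,1)
  next x-line at t=1.1400, next y-line at t=0.6697; Δt_x=2.0000, Δt_y=1.1547
    y: enter (3,0) at t=0.6697 ← occupied
  → r_1 = 0.6697
beam 2: φ=-45°, α=30°
  dir = (cos 30°, sin 30°) = (0.8660, 0.5000); from cell (3,1)
  next x-line at t=0.6582, next y-line at t=0.8400; Δt_x=1.1547, Δt_y=2.0000
    x: enter (4,1) at t=0.6582
    y: enter (4,2) at t=0.8400
    x: enter (5,2) at t=1.8129
    y: enter (5,3) at t=2.8400
    x: enter (6,3) at t=2.9676 ← occupied
  → r_2 = 2.9676
beam 3: φ=45°, α=120°
  dir = (cos 120°, sin 120°) = (-0.5000, 0.8660); from cell (3,1)
  next x-line at t=0.8600, next y-line at t=0.4850; Δt_x=2.0000, Δt_y=1.1547
    y: enter (3,2) at t=0.4850
    x: enter (2,2) at t=0.8600
    y: enter (2,3) at t=1.6397
    y: enter (2,4) at t=2.7944
    x: enter (1,4) at t=2.8600
    y: enter (1,5) at t=3.9491
    x: enter (0,5) at t=4.8600 ← occupied
  → r_3 = 4.8600
beam 4: φ=135°, α=210°
  dir = (cos 210°, sin 210°) = (-0.8660, -0.5000); from cell (3,1)
  next x-line at t=0.4965, next y-line at t=1.1600; Δt_x=1.1547, Δt_y=2.0000
    x: enter (2,1) at t=0.4965
    y: enter (2,0) at t=1.1600 ← occupied
  → r_4 = 1.1600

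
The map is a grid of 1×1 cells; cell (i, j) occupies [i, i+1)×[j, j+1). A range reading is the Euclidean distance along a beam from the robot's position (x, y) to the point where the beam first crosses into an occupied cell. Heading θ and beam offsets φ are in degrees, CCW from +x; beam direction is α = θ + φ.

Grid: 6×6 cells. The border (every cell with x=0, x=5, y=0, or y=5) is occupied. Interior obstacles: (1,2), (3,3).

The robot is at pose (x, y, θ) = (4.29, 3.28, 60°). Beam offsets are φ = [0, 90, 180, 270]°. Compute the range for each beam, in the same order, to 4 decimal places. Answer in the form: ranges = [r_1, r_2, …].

beam 1: φ=0°, α=60°
  d=(0.5000,0.8660)  start (4,3)  tX=1.4200 tY=0.8314  stride 1/|dx|=2.0000 1/|dy|=1.1547
    cross y-line → (4,4), t=0.8314
    cross x-line → (5,4), t=1.4200 (wall)
  → r_1 = 1.4200
beam 2: φ=90°, α=150°
  d=(-0.8660,0.5000)  start (4,3)  tX=0.3349 tY=1.4400  stride 1/|dx|=1.1547 1/|dy|=2.0000
    cross x-line → (3,3), t=0.3349 (wall)
  → r_2 = 0.3349
beam 3: φ=180°, α=240°
  d=(-0.5000,-0.8660)  start (4,3)  tX=0.5800 tY=0.3233  stride 1/|dx|=2.0000 1/|dy|=1.1547
    cross y-line → (4,2), t=0.3233
    cross x-line → (3,2), t=0.5800
    cross y-line → (3,1), t=1.4780
    cross x-line → (2,1), t=2.5800
    cross y-line → (2,0), t=2.6327 (wall)
  → r_3 = 2.6327
beam 4: φ=270°, α=330°
  d=(0.8660,-0.5000)  start (4,3)  tX=0.8198 tY=0.5600  stride 1/|dx|=1.1547 1/|dy|=2.0000
    cross y-line → (4,2), t=0.5600
    cross x-line → (5,2), t=0.8198 (wall)
  → r_4 = 0.8198

ranges = [1.4200, 0.3349, 2.6327, 0.8198]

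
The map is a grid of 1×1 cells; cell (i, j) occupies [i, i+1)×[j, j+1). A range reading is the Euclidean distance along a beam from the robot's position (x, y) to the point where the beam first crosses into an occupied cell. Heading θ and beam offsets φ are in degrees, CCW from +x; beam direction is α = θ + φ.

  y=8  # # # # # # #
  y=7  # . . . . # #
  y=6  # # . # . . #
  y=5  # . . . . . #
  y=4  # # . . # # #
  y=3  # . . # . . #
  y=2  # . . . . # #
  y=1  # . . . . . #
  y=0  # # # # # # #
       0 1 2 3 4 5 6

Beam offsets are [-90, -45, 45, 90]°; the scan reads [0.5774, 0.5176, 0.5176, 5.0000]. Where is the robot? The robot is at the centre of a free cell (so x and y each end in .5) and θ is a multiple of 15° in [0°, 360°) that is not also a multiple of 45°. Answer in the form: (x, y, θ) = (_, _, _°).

Candidates: 27 free-cell centres × 16 headings = 432 poses. Raycast each; keep the one whose scan matches to 4 dp.
  (2.5, 5.5, 195°): beam 1 = 2.5882 ≠ 0.5774 ✗
  (1.5, 5.5, 195°): beam 1 = 0.5176 ≠ 0.5774 ✗
  (2.5, 4.5, 105°): beam 1 = 1.5529 ≠ 0.5774 ✗
  (4.5, 2.5, 240°): beam 1 = 1.0000 ≠ 0.5774 ✗
  …
  (5.5, 1.5, 60°): r_1=0.5774, r_2=0.5176, r_3=0.5176, r_4=5.0000 — all match ✓
Unique over the lattice → pose = (5.5, 1.5, 60°).

(x, y, θ) = (5.5, 1.5, 60°)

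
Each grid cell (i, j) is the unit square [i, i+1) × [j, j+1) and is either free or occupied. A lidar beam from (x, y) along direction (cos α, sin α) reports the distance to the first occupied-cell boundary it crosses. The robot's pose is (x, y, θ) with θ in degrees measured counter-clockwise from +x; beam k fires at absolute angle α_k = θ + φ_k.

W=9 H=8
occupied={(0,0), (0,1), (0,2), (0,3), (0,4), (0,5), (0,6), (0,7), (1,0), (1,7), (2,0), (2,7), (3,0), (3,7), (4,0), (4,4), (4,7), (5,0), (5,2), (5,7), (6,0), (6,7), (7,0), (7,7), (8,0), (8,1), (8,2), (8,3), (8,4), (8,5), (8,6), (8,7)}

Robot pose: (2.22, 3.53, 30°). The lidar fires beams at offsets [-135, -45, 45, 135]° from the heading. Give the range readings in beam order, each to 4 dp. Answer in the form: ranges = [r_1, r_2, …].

ranges = [2.6192, 2.8781, 3.5924, 1.2630]

beam 1: φ=-135°, α=255°
  cosα=-0.2588 sinα=-0.9659 | (2,3) | tMaxX 0.8500 tMaxY 0.5487 | tΔX 3.8637 tΔY 1.0353
    t=0.5487 [y] (2,2)
    t=0.8500 [x] (1,2)
    t=1.5840 [y] (1,1)
    t=2.6192 [y] (1,0) — stop
  → r_1 = 2.6192
beam 2: φ=-45°, α=345°
  cosα=0.9659 sinα=-0.2588 | (2,3) | tMaxX 0.8075 tMaxY 2.0478 | tΔX 1.0353 tΔY 3.8637
    t=0.8075 [x] (3,3)
    t=1.8428 [x] (4,3)
    t=2.0478 [y] (4,2)
    t=2.8781 [x] (5,2) — stop
  → r_2 = 2.8781
beam 3: φ=45°, α=75°
  cosα=0.2588 sinα=0.9659 | (2,3) | tMaxX 3.0137 tMaxY 0.4866 | tΔX 3.8637 tΔY 1.0353
    t=0.4866 [y] (2,4)
    t=1.5219 [y] (2,5)
    t=2.5571 [y] (2,6)
    t=3.0137 [x] (3,6)
    t=3.5924 [y] (3,7) — stop
  → r_3 = 3.5924
beam 4: φ=135°, α=165°
  cosα=-0.9659 sinα=0.2588 | (2,3) | tMaxX 0.2278 tMaxY 1.8159 | tΔX 1.0353 tΔY 3.8637
    t=0.2278 [x] (1,3)
    t=1.2630 [x] (0,3) — stop
  → r_4 = 1.2630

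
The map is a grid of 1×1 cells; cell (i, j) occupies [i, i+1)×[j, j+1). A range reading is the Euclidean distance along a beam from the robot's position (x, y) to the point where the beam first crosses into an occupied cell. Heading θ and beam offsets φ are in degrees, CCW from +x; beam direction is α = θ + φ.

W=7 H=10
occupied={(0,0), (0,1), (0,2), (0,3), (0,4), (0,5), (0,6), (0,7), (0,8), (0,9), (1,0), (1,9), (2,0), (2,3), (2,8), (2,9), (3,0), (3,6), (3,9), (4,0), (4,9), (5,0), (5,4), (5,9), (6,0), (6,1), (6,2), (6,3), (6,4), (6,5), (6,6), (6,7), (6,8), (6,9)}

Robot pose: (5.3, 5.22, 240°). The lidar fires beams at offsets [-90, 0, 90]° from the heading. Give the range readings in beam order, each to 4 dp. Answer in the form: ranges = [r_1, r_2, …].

ranges = [1.5600, 0.2540, 0.4400]

beam 1: φ=-90°, α=150°
  cosα=-0.8660 sinα=0.5000 | (5,5) | tMaxX 0.3464 tMaxY 1.5600 | tΔX 1.1547 tΔY 2.0000
    t=0.3464 [x] (4,5)
    t=1.5011 [x] (3,5)
    t=1.5600 [y] (3,6) — stop
  → r_1 = 1.5600
beam 2: φ=0°, α=240°
  cosα=-0.5000 sinα=-0.8660 | (5,5) | tMaxX 0.6000 tMaxY 0.2540 | tΔX 2.0000 tΔY 1.1547
    t=0.2540 [y] (5,4) — stop
  → r_2 = 0.2540
beam 3: φ=90°, α=330°
  cosα=0.8660 sinα=-0.5000 | (5,5) | tMaxX 0.8083 tMaxY 0.4400 | tΔX 1.1547 tΔY 2.0000
    t=0.4400 [y] (5,4) — stop
  → r_3 = 0.4400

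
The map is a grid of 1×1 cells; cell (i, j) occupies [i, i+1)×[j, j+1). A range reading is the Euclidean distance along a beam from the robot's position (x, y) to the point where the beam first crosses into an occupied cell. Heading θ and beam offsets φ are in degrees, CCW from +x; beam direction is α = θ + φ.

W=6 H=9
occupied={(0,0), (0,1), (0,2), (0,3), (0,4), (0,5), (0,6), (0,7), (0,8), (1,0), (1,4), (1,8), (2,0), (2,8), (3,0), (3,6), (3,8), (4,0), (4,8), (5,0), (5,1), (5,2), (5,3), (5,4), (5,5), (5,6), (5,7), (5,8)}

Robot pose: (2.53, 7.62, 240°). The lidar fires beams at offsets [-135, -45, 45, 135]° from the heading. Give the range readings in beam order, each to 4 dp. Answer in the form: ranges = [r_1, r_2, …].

ranges = [0.3934, 1.5840, 6.8535, 1.4682]

beam 1: φ=-135°, α=105°
  direction (-0.2588, 0.9659); cell (2,7); t to first gridline: x 2.0478, y 0.3934 (then +3.8637 / +1.0353)
    (2,8) via y @ 0.3934  # hit
  → r_1 = 0.3934
beam 2: φ=-45°, α=195°
  direction (-0.9659, -0.2588); cell (2,7); t to first gridline: x 0.5487, y 2.3955 (then +1.0353 / +3.8637)
    (1,7) via x @ 0.5487
    (0,7) via x @ 1.5840  # hit
  → r_2 = 1.5840
beam 3: φ=45°, α=285°
  direction (0.2588, -0.9659); cell (2,7); t to first gridline: x 1.8159, y 0.6419 (then +3.8637 / +1.0353)
    (2,6) via y @ 0.6419
    (2,5) via y @ 1.6771
    (3,5) via x @ 1.8159
    (3,4) via y @ 2.7124
    (3,3) via y @ 3.7477
    (3,2) via y @ 4.7830
    (4,2) via x @ 5.6796
    (4,1) via y @ 5.8183
    (4,0) via y @ 6.8535  # hit
  → r_3 = 6.8535
beam 4: φ=135°, α=15°
  direction (0.9659, 0.2588); cell (2,7); t to first gridline: x 0.4866, y 1.4682 (then +1.0353 / +3.8637)
    (3,7) via x @ 0.4866
    (3,8) via y @ 1.4682  # hit
  → r_4 = 1.4682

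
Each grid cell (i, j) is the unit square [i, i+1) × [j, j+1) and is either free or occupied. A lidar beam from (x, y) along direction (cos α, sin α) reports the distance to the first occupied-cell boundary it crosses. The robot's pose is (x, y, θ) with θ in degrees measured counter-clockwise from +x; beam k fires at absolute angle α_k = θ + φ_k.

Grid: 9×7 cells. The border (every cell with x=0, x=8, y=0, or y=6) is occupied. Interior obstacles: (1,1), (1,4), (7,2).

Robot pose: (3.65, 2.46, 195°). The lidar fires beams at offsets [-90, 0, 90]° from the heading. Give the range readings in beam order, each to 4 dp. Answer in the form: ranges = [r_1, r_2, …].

ranges = [3.6649, 1.7773, 1.5115]

beam 1: φ=-90°, α=105°
  dir = (cos 105°, sin 105°) = (-0.2588, 0.9659); from cell (3,2)
  next x-line at t=2.5114, next y-line at t=0.5590; Δt_x=3.8637, Δt_y=1.0353
    y: enter (3,3) at t=0.5590
    y: enter (3,4) at t=1.5943
    x: enter (2,4) at t=2.5114
    y: enter (2,5) at t=2.6296
    y: enter (2,6) at t=3.6649 ← occupied
  → r_1 = 3.6649
beam 2: φ=0°, α=195°
  dir = (cos 195°, sin 195°) = (-0.9659, -0.2588); from cell (3,2)
  next x-line at t=0.6729, next y-line at t=1.7773; Δt_x=1.0353, Δt_y=3.8637
    x: enter (2,2) at t=0.6729
    x: enter (1,2) at t=1.7082
    y: enter (1,1) at t=1.7773 ← occupied
  → r_2 = 1.7773
beam 3: φ=90°, α=285°
  dir = (cos 285°, sin 285°) = (0.2588, -0.9659); from cell (3,2)
  next x-line at t=1.3523, next y-line at t=0.4762; Δt_x=3.8637, Δt_y=1.0353
    y: enter (3,1) at t=0.4762
    x: enter (4,1) at t=1.3523
    y: enter (4,0) at t=1.5115 ← occupied
  → r_3 = 1.5115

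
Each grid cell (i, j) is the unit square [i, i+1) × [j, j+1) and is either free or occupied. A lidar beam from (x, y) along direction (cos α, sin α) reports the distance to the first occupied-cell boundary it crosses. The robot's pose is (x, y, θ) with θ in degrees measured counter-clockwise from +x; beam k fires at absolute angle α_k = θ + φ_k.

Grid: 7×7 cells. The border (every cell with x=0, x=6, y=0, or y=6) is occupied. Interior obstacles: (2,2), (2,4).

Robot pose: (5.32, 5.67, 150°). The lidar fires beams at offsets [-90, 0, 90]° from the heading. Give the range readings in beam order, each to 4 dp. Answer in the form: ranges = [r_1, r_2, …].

ranges = [0.3811, 0.6600, 5.3925]

beam 1: φ=-90°, α=60°
  dir = (cos 60°, sin 60°) = (0.5000, 0.8660); from cell (5,5)
  next x-line at t=1.3600, next y-line at t=0.3811; Δt_x=2.0000, Δt_y=1.1547
    y: enter (5,6) at t=0.3811 ← occupied
  → r_1 = 0.3811
beam 2: φ=0°, α=150°
  dir = (cos 150°, sin 150°) = (-0.8660, 0.5000); from cell (5,5)
  next x-line at t=0.3695, next y-line at t=0.6600; Δt_x=1.1547, Δt_y=2.0000
    x: enter (4,5) at t=0.3695
    y: enter (4,6) at t=0.6600 ← occupied
  → r_2 = 0.6600
beam 3: φ=90°, α=240°
  dir = (cos 240°, sin 240°) = (-0.5000, -0.8660); from cell (5,5)
  next x-line at t=0.6400, next y-line at t=0.7736; Δt_x=2.0000, Δt_y=1.1547
    x: enter (4,5) at t=0.6400
    y: enter (4,4) at t=0.7736
    y: enter (4,3) at t=1.9283
    x: enter (3,3) at t=2.6400
    y: enter (3,2) at t=3.0831
    y: enter (3,1) at t=4.2378
    x: enter (2,1) at t=4.6400
    y: enter (2,0) at t=5.3925 ← occupied
  → r_3 = 5.3925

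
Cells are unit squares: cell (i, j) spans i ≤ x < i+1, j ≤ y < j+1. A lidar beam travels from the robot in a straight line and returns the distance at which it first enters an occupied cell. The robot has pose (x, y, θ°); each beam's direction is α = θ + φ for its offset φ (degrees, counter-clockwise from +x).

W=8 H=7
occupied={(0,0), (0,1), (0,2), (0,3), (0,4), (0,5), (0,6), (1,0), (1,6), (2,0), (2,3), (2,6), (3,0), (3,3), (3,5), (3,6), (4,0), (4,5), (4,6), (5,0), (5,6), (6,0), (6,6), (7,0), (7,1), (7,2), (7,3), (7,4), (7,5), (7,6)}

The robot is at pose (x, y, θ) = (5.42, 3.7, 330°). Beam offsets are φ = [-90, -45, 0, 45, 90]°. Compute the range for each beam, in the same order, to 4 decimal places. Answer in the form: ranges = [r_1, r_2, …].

beam 1: φ=-90°, α=240°
  direction (-0.5000, -0.8660); cell (5,3); t to first gridline: x 0.8400, y 0.8083 (then +2.0000 / +1.1547)
    (5,2) via y @ 0.8083
    (4,2) via x @ 0.8400
    (4,1) via y @ 1.9630
    (3,1) via x @ 2.8400
    (3,0) via y @ 3.1177  # hit
  → r_1 = 3.1177
beam 2: φ=-45°, α=285°
  direction (0.2588, -0.9659); cell (5,3); t to first gridline: x 2.2409, y 0.7247 (then +3.8637 / +1.0353)
    (5,2) via y @ 0.7247
    (5,1) via y @ 1.7600
    (6,1) via x @ 2.2409
    (6,0) via y @ 2.7952  # hit
  → r_2 = 2.7952
beam 3: φ=0°, α=330°
  direction (0.8660, -0.5000); cell (5,3); t to first gridline: x 0.6697, y 1.4000 (then +1.1547 / +2.0000)
    (6,3) via x @ 0.6697
    (6,2) via y @ 1.4000
    (7,2) via x @ 1.8244  # hit
  → r_3 = 1.8244
beam 4: φ=45°, α=15°
  direction (0.9659, 0.2588); cell (5,3); t to first gridline: x 0.6005, y 1.1591 (then +1.0353 / +3.8637)
    (6,3) via x @ 0.6005
    (6,4) via y @ 1.1591
    (7,4) via x @ 1.6357  # hit
  → r_4 = 1.6357
beam 5: φ=90°, α=60°
  direction (0.5000, 0.8660); cell (5,3); t to first gridline: x 1.1600, y 0.3464 (then +2.0000 / +1.1547)
    (5,4) via y @ 0.3464
    (6,4) via x @ 1.1600
    (6,5) via y @ 1.5011
    (6,6) via y @ 2.6558  # hit
  → r_5 = 2.6558

ranges = [3.1177, 2.7952, 1.8244, 1.6357, 2.6558]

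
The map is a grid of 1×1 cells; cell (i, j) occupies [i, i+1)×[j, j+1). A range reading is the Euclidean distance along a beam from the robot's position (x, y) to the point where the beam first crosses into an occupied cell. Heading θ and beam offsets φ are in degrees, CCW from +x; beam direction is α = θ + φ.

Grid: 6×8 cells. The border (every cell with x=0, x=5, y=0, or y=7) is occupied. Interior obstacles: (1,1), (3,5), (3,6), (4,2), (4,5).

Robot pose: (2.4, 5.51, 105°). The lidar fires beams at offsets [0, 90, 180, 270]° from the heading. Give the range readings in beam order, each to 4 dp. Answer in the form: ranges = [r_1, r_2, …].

ranges = [1.5426, 1.4494, 4.6691, 0.6212]

beam 1: φ=0°, α=105°
  dir = (cos 105°, sin 105°) = (-0.2588, 0.9659); from cell (2,5)
  next x-line at t=1.5455, next y-line at t=0.5073; Δt_x=3.8637, Δt_y=1.0353
    y: enter (2,6) at t=0.5073
    y: enter (2,7) at t=1.5426 ← occupied
  → r_1 = 1.5426
beam 2: φ=90°, α=195°
  dir = (cos 195°, sin 195°) = (-0.9659, -0.2588); from cell (2,5)
  next x-line at t=0.4141, next y-line at t=1.9705; Δt_x=1.0353, Δt_y=3.8637
    x: enter (1,5) at t=0.4141
    x: enter (0,5) at t=1.4494 ← occupied
  → r_2 = 1.4494
beam 3: φ=180°, α=285°
  dir = (cos 285°, sin 285°) = (0.2588, -0.9659); from cell (2,5)
  next x-line at t=2.3182, next y-line at t=0.5280; Δt_x=3.8637, Δt_y=1.0353
    y: enter (2,4) at t=0.5280
    y: enter (2,3) at t=1.5633
    x: enter (3,3) at t=2.3182
    y: enter (3,2) at t=2.5985
    y: enter (3,1) at t=3.6338
    y: enter (3,0) at t=4.6691 ← occupied
  → r_3 = 4.6691
beam 4: φ=270°, α=15°
  dir = (cos 15°, sin 15°) = (0.9659, 0.2588); from cell (2,5)
  next x-line at t=0.6212, next y-line at t=1.8932; Δt_x=1.0353, Δt_y=3.8637
    x: enter (3,5) at t=0.6212 ← occupied
  → r_4 = 0.6212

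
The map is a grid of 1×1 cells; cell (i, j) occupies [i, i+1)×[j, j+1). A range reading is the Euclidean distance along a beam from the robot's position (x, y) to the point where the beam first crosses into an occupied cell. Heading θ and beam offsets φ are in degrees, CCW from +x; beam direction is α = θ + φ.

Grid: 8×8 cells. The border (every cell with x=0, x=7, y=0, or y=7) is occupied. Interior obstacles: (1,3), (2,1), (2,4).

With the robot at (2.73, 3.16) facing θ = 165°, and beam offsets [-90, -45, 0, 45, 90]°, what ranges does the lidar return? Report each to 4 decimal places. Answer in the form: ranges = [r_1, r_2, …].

beam 1: φ=-90°, α=75°
  dir = (cos 75°, sin 75°) = (0.2588, 0.9659); from cell (2,3)
  next x-line at t=1.0432, next y-line at t=0.8696; Δt_x=3.8637, Δt_y=1.0353
    y: enter (2,4) at t=0.8696 ← occupied
  → r_1 = 0.8696
beam 2: φ=-45°, α=120°
  dir = (cos 120°, sin 120°) = (-0.5000, 0.8660); from cell (2,3)
  next x-line at t=1.4600, next y-line at t=0.9699; Δt_x=2.0000, Δt_y=1.1547
    y: enter (2,4) at t=0.9699 ← occupied
  → r_2 = 0.9699
beam 3: φ=0°, α=165°
  dir = (cos 165°, sin 165°) = (-0.9659, 0.2588); from cell (2,3)
  next x-line at t=0.7558, next y-line at t=3.2455; Δt_x=1.0353, Δt_y=3.8637
    x: enter (1,3) at t=0.7558 ← occupied
  → r_3 = 0.7558
beam 4: φ=45°, α=210°
  dir = (cos 210°, sin 210°) = (-0.8660, -0.5000); from cell (2,3)
  next x-line at t=0.8429, next y-line at t=0.3200; Δt_x=1.1547, Δt_y=2.0000
    y: enter (2,2) at t=0.3200
    x: enter (1,2) at t=0.8429
    x: enter (0,2) at t=1.9976 ← occupied
  → r_4 = 1.9976
beam 5: φ=90°, α=255°
  dir = (cos 255°, sin 255°) = (-0.2588, -0.9659); from cell (2,3)
  next x-line at t=2.8205, next y-line at t=0.1656; Δt_x=3.8637, Δt_y=1.0353
    y: enter (2,2) at t=0.1656
    y: enter (2,1) at t=1.2009 ← occupied
  → r_5 = 1.2009

ranges = [0.8696, 0.9699, 0.7558, 1.9976, 1.2009]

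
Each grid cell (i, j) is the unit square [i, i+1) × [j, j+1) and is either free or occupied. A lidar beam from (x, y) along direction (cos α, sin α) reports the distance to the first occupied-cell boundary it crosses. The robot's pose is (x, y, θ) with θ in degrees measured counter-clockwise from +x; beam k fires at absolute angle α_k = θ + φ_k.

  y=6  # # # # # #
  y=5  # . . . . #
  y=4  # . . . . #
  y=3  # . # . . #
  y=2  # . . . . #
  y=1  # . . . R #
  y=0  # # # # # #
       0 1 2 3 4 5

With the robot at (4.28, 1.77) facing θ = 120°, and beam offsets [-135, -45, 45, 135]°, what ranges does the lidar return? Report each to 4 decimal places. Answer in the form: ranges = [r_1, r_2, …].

beam 1: φ=-135°, α=345°
  direction (0.9659, -0.2588); cell (4,1); t to first gridline: x 0.7454, y 2.9751 (then +1.0353 / +3.8637)
    (5,1) via x @ 0.7454  # hit
  → r_1 = 0.7454
beam 2: φ=-45°, α=75°
  direction (0.2588, 0.9659); cell (4,1); t to first gridline: x 2.7819, y 0.2381 (then +3.8637 / +1.0353)
    (4,2) via y @ 0.2381
    (4,3) via y @ 1.2734
    (4,4) via y @ 2.3087
    (5,4) via x @ 2.7819  # hit
  → r_2 = 2.7819
beam 3: φ=45°, α=165°
  direction (-0.9659, 0.2588); cell (4,1); t to first gridline: x 0.2899, y 0.8887 (then +1.0353 / +3.8637)
    (3,1) via x @ 0.2899
    (3,2) via y @ 0.8887
    (2,2) via x @ 1.3252
    (1,2) via x @ 2.3604
    (0,2) via x @ 3.3957  # hit
  → r_3 = 3.3957
beam 4: φ=135°, α=255°
  direction (-0.2588, -0.9659); cell (4,1); t to first gridline: x 1.0818, y 0.7972 (then +3.8637 / +1.0353)
    (4,0) via y @ 0.7972  # hit
  → r_4 = 0.7972

ranges = [0.7454, 2.7819, 3.3957, 0.7972]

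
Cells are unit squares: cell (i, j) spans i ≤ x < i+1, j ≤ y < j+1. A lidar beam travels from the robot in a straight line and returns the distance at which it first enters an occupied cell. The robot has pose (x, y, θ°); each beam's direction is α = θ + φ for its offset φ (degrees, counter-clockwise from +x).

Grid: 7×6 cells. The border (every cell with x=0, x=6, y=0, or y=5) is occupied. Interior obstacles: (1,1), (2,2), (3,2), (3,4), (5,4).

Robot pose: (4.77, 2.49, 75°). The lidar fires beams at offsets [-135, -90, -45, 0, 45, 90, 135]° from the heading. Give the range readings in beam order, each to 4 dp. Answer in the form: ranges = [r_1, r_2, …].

beam 1: φ=-135°, α=300°
  dir = (cos 300°, sin 300°) = (0.5000, -0.8660); from cell (4,2)
  next x-line at t=0.4600, next y-line at t=0.5658; Δt_x=2.0000, Δt_y=1.1547
    x: enter (5,2) at t=0.4600
    y: enter (5,1) at t=0.5658
    y: enter (5,0) at t=1.7205 ← occupied
  → r_1 = 1.7205
beam 2: φ=-90°, α=345°
  dir = (cos 345°, sin 345°) = (0.9659, -0.2588); from cell (4,2)
  next x-line at t=0.2381, next y-line at t=1.8932; Δt_x=1.0353, Δt_y=3.8637
    x: enter (5,2) at t=0.2381
    x: enter (6,2) at t=1.2734 ← occupied
  → r_2 = 1.2734
beam 3: φ=-45°, α=30°
  dir = (cos 30°, sin 30°) = (0.8660, 0.5000); from cell (4,2)
  next x-line at t=0.2656, next y-line at t=1.0200; Δt_x=1.1547, Δt_y=2.0000
    x: enter (5,2) at t=0.2656
    y: enter (5,3) at t=1.0200
    x: enter (6,3) at t=1.4203 ← occupied
  → r_3 = 1.4203
beam 4: φ=0°, α=75°
  dir = (cos 75°, sin 75°) = (0.2588, 0.9659); from cell (4,2)
  next x-line at t=0.8887, next y-line at t=0.5280; Δt_x=3.8637, Δt_y=1.0353
    y: enter (4,3) at t=0.5280
    x: enter (5,3) at t=0.8887
    y: enter (5,4) at t=1.5633 ← occupied
  → r_4 = 1.5633
beam 5: φ=45°, α=120°
  dir = (cos 120°, sin 120°) = (-0.5000, 0.8660); from cell (4,2)
  next x-line at t=1.5400, next y-line at t=0.5889; Δt_x=2.0000, Δt_y=1.1547
    y: enter (4,3) at t=0.5889
    x: enter (3,3) at t=1.5400
    y: enter (3,4) at t=1.7436 ← occupied
  → r_5 = 1.7436
beam 6: φ=90°, α=165°
  dir = (cos 165°, sin 165°) = (-0.9659, 0.2588); from cell (4,2)
  next x-line at t=0.7972, next y-line at t=1.9705; Δt_x=1.0353, Δt_y=3.8637
    x: enter (3,2) at t=0.7972 ← occupied
  → r_6 = 0.7972
beam 7: φ=135°, α=210°
  dir = (cos 210°, sin 210°) = (-0.8660, -0.5000); from cell (4,2)
  next x-line at t=0.8891, next y-line at t=0.9800; Δt_x=1.1547, Δt_y=2.0000
    x: enter (3,2) at t=0.8891 ← occupied
  → r_7 = 0.8891

ranges = [1.7205, 1.2734, 1.4203, 1.5633, 1.7436, 0.7972, 0.8891]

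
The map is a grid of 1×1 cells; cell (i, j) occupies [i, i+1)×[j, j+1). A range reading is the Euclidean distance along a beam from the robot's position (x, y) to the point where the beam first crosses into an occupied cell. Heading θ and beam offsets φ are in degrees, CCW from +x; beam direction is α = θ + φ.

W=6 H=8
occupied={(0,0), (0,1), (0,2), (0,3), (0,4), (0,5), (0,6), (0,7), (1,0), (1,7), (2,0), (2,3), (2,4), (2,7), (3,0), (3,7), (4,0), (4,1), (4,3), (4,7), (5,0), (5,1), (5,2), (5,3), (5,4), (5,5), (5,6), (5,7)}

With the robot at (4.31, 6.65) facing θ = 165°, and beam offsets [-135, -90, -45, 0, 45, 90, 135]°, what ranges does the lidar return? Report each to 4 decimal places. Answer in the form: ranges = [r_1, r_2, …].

ranges = [0.7000, 0.3623, 0.4041, 1.3523, 3.8221, 5.8493, 1.3800]

beam 1: φ=-135°, α=30°
  dir = (cos 30°, sin 30°) = (0.8660, 0.5000); from cell (4,6)
  next x-line at t=0.7967, next y-line at t=0.7000; Δt_x=1.1547, Δt_y=2.0000
    y: enter (4,7) at t=0.7000 ← occupied
  → r_1 = 0.7000
beam 2: φ=-90°, α=75°
  dir = (cos 75°, sin 75°) = (0.2588, 0.9659); from cell (4,6)
  next x-line at t=2.6660, next y-line at t=0.3623; Δt_x=3.8637, Δt_y=1.0353
    y: enter (4,7) at t=0.3623 ← occupied
  → r_2 = 0.3623
beam 3: φ=-45°, α=120°
  dir = (cos 120°, sin 120°) = (-0.5000, 0.8660); from cell (4,6)
  next x-line at t=0.6200, next y-line at t=0.4041; Δt_x=2.0000, Δt_y=1.1547
    y: enter (4,7) at t=0.4041 ← occupied
  → r_3 = 0.4041
beam 4: φ=0°, α=165°
  dir = (cos 165°, sin 165°) = (-0.9659, 0.2588); from cell (4,6)
  next x-line at t=0.3209, next y-line at t=1.3523; Δt_x=1.0353, Δt_y=3.8637
    x: enter (3,6) at t=0.3209
    y: enter (3,7) at t=1.3523 ← occupied
  → r_4 = 1.3523
beam 5: φ=45°, α=210°
  dir = (cos 210°, sin 210°) = (-0.8660, -0.5000); from cell (4,6)
  next x-line at t=0.3580, next y-line at t=1.3000; Δt_x=1.1547, Δt_y=2.0000
    x: enter (3,6) at t=0.3580
    y: enter (3,5) at t=1.3000
    x: enter (2,5) at t=1.5127
    x: enter (1,5) at t=2.6674
    y: enter (1,4) at t=3.3000
    x: enter (0,4) at t=3.8221 ← occupied
  → r_5 = 3.8221
beam 6: φ=90°, α=255°
  dir = (cos 255°, sin 255°) = (-0.2588, -0.9659); from cell (4,6)
  next x-line at t=1.1977, next y-line at t=0.6729; Δt_x=3.8637, Δt_y=1.0353
    y: enter (4,5) at t=0.6729
    x: enter (3,5) at t=1.1977
    y: enter (3,4) at t=1.7082
    y: enter (3,3) at t=2.7435
    y: enter (3,2) at t=3.7788
    y: enter (3,1) at t=4.8140
    x: enter (2,1) at t=5.0615
    y: enter (2,0) at t=5.8493 ← occupied
  → r_6 = 5.8493
beam 7: φ=135°, α=300°
  dir = (cos 300°, sin 300°) = (0.5000, -0.8660); from cell (4,6)
  next x-line at t=1.3800, next y-line at t=0.7506; Δt_x=2.0000, Δt_y=1.1547
    y: enter (4,5) at t=0.7506
    x: enter (5,5) at t=1.3800 ← occupied
  → r_7 = 1.3800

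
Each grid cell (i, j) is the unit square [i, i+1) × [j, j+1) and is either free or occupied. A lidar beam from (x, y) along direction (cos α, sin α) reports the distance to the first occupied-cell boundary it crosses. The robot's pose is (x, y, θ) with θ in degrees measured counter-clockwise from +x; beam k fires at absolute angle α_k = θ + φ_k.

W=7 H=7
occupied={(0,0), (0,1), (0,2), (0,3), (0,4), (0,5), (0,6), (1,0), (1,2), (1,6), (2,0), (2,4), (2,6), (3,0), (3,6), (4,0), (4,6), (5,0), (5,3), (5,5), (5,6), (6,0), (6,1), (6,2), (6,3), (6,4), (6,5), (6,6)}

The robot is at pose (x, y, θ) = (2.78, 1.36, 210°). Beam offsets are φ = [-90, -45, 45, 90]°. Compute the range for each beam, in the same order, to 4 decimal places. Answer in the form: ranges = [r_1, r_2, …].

ranges = [1.5600, 1.8428, 0.3727, 0.4157]

beam 1: φ=-90°, α=120°
  cosα=-0.5000 sinα=0.8660 | (2,1) | tMaxX 1.5600 tMaxY 0.7390 | tΔX 2.0000 tΔY 1.1547
    t=0.7390 [y] (2,2)
    t=1.5600 [x] (1,2) — stop
  → r_1 = 1.5600
beam 2: φ=-45°, α=165°
  cosα=-0.9659 sinα=0.2588 | (2,1) | tMaxX 0.8075 tMaxY 2.4728 | tΔX 1.0353 tΔY 3.8637
    t=0.8075 [x] (1,1)
    t=1.8428 [x] (0,1) — stop
  → r_2 = 1.8428
beam 3: φ=45°, α=255°
  cosα=-0.2588 sinα=-0.9659 | (2,1) | tMaxX 3.0137 tMaxY 0.3727 | tΔX 3.8637 tΔY 1.0353
    t=0.3727 [y] (2,0) — stop
  → r_3 = 0.3727
beam 4: φ=90°, α=300°
  cosα=0.5000 sinα=-0.8660 | (2,1) | tMaxX 0.4400 tMaxY 0.4157 | tΔX 2.0000 tΔY 1.1547
    t=0.4157 [y] (2,0) — stop
  → r_4 = 0.4157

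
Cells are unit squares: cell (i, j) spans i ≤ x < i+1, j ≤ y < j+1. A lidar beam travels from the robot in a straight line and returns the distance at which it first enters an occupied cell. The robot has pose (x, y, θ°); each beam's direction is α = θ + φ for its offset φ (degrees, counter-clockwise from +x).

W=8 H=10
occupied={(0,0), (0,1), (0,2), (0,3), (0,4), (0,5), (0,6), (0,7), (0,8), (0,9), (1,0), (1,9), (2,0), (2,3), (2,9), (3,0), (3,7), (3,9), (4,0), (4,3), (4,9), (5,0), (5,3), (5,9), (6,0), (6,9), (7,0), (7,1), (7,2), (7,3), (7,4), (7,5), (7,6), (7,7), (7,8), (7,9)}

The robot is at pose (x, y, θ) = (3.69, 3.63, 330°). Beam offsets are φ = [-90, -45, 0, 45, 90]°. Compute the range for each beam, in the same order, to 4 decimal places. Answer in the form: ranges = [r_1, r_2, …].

ranges = [3.0369, 2.7228, 0.3580, 0.3209, 6.2007]

beam 1: φ=-90°, α=240°
  cosα=-0.5000 sinα=-0.8660 | (3,3) | tMaxX 1.3800 tMaxY 0.7275 | tΔX 2.0000 tΔY 1.1547
    t=0.7275 [y] (3,2)
    t=1.3800 [x] (2,2)
    t=1.8822 [y] (2,1)
    t=3.0369 [y] (2,0) — stop
  → r_1 = 3.0369
beam 2: φ=-45°, α=285°
  cosα=0.2588 sinα=-0.9659 | (3,3) | tMaxX 1.1977 tMaxY 0.6522 | tΔX 3.8637 tΔY 1.0353
    t=0.6522 [y] (3,2)
    t=1.1977 [x] (4,2)
    t=1.6875 [y] (4,1)
    t=2.7228 [y] (4,0) — stop
  → r_2 = 2.7228
beam 3: φ=0°, α=330°
  cosα=0.8660 sinα=-0.5000 | (3,3) | tMaxX 0.3580 tMaxY 1.2600 | tΔX 1.1547 tΔY 2.0000
    t=0.3580 [x] (4,3) — stop
  → r_3 = 0.3580
beam 4: φ=45°, α=15°
  cosα=0.9659 sinα=0.2588 | (3,3) | tMaxX 0.3209 tMaxY 1.4296 | tΔX 1.0353 tΔY 3.8637
    t=0.3209 [x] (4,3) — stop
  → r_4 = 0.3209
beam 5: φ=90°, α=60°
  cosα=0.5000 sinα=0.8660 | (3,3) | tMaxX 0.6200 tMaxY 0.4272 | tΔX 2.0000 tΔY 1.1547
    t=0.4272 [y] (3,4)
    t=0.6200 [x] (4,4)
    t=1.5819 [y] (4,5)
    t=2.6200 [x] (5,5)
    t=2.7366 [y] (5,6)
    t=3.8913 [y] (5,7)
    t=4.6200 [x] (6,7)
    t=5.0460 [y] (6,8)
    t=6.2007 [y] (6,9) — stop
  → r_5 = 6.2007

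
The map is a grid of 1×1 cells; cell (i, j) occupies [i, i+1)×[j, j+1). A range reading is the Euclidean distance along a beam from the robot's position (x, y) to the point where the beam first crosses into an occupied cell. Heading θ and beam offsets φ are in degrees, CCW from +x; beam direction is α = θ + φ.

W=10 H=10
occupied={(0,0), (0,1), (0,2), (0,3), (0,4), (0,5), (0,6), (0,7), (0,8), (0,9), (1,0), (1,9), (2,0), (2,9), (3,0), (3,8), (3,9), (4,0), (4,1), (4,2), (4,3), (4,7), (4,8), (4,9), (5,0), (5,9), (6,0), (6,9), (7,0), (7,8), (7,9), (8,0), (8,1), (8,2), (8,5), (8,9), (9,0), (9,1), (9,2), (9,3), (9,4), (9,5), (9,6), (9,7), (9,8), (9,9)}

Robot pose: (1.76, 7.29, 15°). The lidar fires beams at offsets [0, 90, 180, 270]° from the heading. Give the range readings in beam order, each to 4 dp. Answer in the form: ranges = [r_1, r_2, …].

ranges = [2.3190, 1.7703, 0.7868, 6.5119]

beam 1: φ=0°, α=15°
  d=(0.9659,0.2588)  start (1,7)  tX=0.2485 tY=2.7432  stride 1/|dx|=1.0353 1/|dy|=3.8637
    cross x-line → (2,7), t=0.2485
    cross x-line → (3,7), t=1.2837
    cross x-line → (4,7), t=2.3190 (wall)
  → r_1 = 2.3190
beam 2: φ=90°, α=105°
  d=(-0.2588,0.9659)  start (1,7)  tX=2.9364 tY=0.7350  stride 1/|dx|=3.8637 1/|dy|=1.0353
    cross y-line → (1,8), t=0.7350
    cross y-line → (1,9), t=1.7703 (wall)
  → r_2 = 1.7703
beam 3: φ=180°, α=195°
  d=(-0.9659,-0.2588)  start (1,7)  tX=0.7868 tY=1.1205  stride 1/|dx|=1.0353 1/|dy|=3.8637
    cross x-line → (0,7), t=0.7868 (wall)
  → r_3 = 0.7868
beam 4: φ=270°, α=285°
  d=(0.2588,-0.9659)  start (1,7)  tX=0.9273 tY=0.3002  stride 1/|dx|=3.8637 1/|dy|=1.0353
    cross y-line → (1,6), t=0.3002
    cross x-line → (2,6), t=0.9273
    cross y-line → (2,5), t=1.3355
    cross y-line → (2,4), t=2.3708
    cross y-line → (2,3), t=3.4061
    cross y-line → (2,2), t=4.4413
    cross x-line → (3,2), t=4.7910
    cross y-line → (3,1), t=5.4766
    cross y-line → (3,0), t=6.5119 (wall)
  → r_4 = 6.5119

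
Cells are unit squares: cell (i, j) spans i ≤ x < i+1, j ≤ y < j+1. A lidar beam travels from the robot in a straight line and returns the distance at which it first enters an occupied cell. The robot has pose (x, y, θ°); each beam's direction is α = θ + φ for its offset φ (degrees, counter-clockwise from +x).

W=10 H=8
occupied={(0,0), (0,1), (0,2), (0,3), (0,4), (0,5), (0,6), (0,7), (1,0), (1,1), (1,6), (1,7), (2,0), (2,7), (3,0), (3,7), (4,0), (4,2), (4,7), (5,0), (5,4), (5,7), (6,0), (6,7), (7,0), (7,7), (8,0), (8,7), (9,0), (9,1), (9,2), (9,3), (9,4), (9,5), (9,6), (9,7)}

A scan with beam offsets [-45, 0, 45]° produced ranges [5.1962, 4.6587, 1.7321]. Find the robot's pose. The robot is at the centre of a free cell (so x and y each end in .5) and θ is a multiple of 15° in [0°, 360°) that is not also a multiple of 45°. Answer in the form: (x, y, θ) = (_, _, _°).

(x, y, θ) = (7.5, 5.5, 285°)

The pose lattice has 44·16 = 704 candidates. Test each by forward raycasting.
  (5.5, 1.5, 345°): beam 1 = 0.5774 ≠ 5.1962 ✗
  (7.5, 4.5, 210°): beam 1 = 1.5529 ≠ 5.1962 ✗
  (8.5, 4.5, 15°): beam 1 = 0.5774 ≠ 5.1962 ✗
  (7.5, 1.5, 210°): beam 1 = 2.5882 ≠ 5.1962 ✗
  …
  (7.5, 5.5, 285°): r_1=5.1962, r_2=4.6587, r_3=1.7321 — all match ✓
No second candidate reproduces the full scan.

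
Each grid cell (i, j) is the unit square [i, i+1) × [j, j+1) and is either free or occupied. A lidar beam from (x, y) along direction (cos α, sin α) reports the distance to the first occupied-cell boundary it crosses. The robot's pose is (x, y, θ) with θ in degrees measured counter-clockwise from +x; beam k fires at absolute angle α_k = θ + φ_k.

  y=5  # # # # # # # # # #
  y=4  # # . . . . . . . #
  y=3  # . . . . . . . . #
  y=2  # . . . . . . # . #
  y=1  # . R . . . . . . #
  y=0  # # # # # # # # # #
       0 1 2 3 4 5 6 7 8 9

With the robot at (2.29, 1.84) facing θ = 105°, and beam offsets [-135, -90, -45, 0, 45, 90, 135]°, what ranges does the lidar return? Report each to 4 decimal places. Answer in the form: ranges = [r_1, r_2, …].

ranges = [1.6800, 6.9467, 3.6489, 2.2362, 1.4896, 1.3355, 0.9699]

beam 1: φ=-135°, α=330°
  cosα=0.8660 sinα=-0.5000 | (2,1) | tMaxX 0.8198 tMaxY 1.6800 | tΔX 1.1547 tΔY 2.0000
    t=0.8198 [x] (3,1)
    t=1.6800 [y] (3,0) — stop
  → r_1 = 1.6800
beam 2: φ=-90°, α=15°
  cosα=0.9659 sinα=0.2588 | (2,1) | tMaxX 0.7350 tMaxY 0.6182 | tΔX 1.0353 tΔY 3.8637
    t=0.6182 [y] (2,2)
    t=0.7350 [x] (3,2)
    t=1.7703 [x] (4,2)
    t=2.8056 [x] (5,2)
    t=3.8409 [x] (6,2)
    t=4.4819 [y] (6,3)
    t=4.8762 [x] (7,3)
    t=5.9114 [x] (8,3)
    t=6.9467 [x] (9,3) — stop
  → r_2 = 6.9467
beam 3: φ=-45°, α=60°
  cosα=0.5000 sinα=0.8660 | (2,1) | tMaxX 1.4200 tMaxY 0.1848 | tΔX 2.0000 tΔY 1.1547
    t=0.1848 [y] (2,2)
    t=1.3395 [y] (2,3)
    t=1.4200 [x] (3,3)
    t=2.4942 [y] (3,4)
    t=3.4200 [x] (4,4)
    t=3.6489 [y] (4,5) — stop
  → r_3 = 3.6489
beam 4: φ=0°, α=105°
  cosα=-0.2588 sinα=0.9659 | (2,1) | tMaxX 1.1205 tMaxY 0.1656 | tΔX 3.8637 tΔY 1.0353
    t=0.1656 [y] (2,2)
    t=1.1205 [x] (1,2)
    t=1.2009 [y] (1,3)
    t=2.2362 [y] (1,4) — stop
  → r_4 = 2.2362
beam 5: φ=45°, α=150°
  cosα=-0.8660 sinα=0.5000 | (2,1) | tMaxX 0.3349 tMaxY 0.3200 | tΔX 1.1547 tΔY 2.0000
    t=0.3200 [y] (2,2)
    t=0.3349 [x] (1,2)
    t=1.4896 [x] (0,2) — stop
  → r_5 = 1.4896
beam 6: φ=90°, α=195°
  cosα=-0.9659 sinα=-0.2588 | (2,1) | tMaxX 0.3002 tMaxY 3.2455 | tΔX 1.0353 tΔY 3.8637
    t=0.3002 [x] (1,1)
    t=1.3355 [x] (0,1) — stop
  → r_6 = 1.3355
beam 7: φ=135°, α=240°
  cosα=-0.5000 sinα=-0.8660 | (2,1) | tMaxX 0.5800 tMaxY 0.9699 | tΔX 2.0000 tΔY 1.1547
    t=0.5800 [x] (1,1)
    t=0.9699 [y] (1,0) — stop
  → r_7 = 0.9699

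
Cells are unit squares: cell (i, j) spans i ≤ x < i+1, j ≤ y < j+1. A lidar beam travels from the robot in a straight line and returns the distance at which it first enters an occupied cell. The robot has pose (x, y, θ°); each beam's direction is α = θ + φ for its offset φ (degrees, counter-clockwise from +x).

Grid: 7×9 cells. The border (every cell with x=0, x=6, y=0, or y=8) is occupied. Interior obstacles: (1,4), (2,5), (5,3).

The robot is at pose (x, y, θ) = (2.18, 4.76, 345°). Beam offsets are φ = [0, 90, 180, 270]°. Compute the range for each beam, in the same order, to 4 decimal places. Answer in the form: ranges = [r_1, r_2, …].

ranges = [2.9364, 0.2485, 0.1863, 0.6955]

beam 1: φ=0°, α=345°
  direction (0.9659, -0.2588); cell (2,4); t to first gridline: x 0.8489, y 2.9364 (then +1.0353 / +3.8637)
    (3,4) via x @ 0.8489
    (4,4) via x @ 1.8842
    (5,4) via x @ 2.9195
    (5,3) via y @ 2.9364  # hit
  → r_1 = 2.9364
beam 2: φ=90°, α=75°
  direction (0.2588, 0.9659); cell (2,4); t to first gridline: x 3.1682, y 0.2485 (then +3.8637 / +1.0353)
    (2,5) via y @ 0.2485  # hit
  → r_2 = 0.2485
beam 3: φ=180°, α=165°
  direction (-0.9659, 0.2588); cell (2,4); t to first gridline: x 0.1863, y 0.9273 (then +1.0353 / +3.8637)
    (1,4) via x @ 0.1863  # hit
  → r_3 = 0.1863
beam 4: φ=270°, α=255°
  direction (-0.2588, -0.9659); cell (2,4); t to first gridline: x 0.6955, y 0.7868 (then +3.8637 / +1.0353)
    (1,4) via x @ 0.6955  # hit
  → r_4 = 0.6955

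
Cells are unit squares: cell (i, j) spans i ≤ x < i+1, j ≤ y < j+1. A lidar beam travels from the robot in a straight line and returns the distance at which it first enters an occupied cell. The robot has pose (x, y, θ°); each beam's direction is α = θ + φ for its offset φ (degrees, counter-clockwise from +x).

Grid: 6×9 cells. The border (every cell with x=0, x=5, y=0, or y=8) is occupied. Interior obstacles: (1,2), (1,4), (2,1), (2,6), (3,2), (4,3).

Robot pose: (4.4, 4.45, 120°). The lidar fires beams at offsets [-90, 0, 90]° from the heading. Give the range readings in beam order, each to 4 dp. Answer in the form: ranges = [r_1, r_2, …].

ranges = [0.6928, 2.8000, 2.9000]

beam 1: φ=-90°, α=30°
  direction (0.8660, 0.5000); cell (4,4); t to first gridline: x 0.6928, y 1.1000 (then +1.1547 / +2.0000)
    (5,4) via x @ 0.6928  # hit
  → r_1 = 0.6928
beam 2: φ=0°, α=120°
  direction (-0.5000, 0.8660); cell (4,4); t to first gridline: x 0.8000, y 0.6351 (then +2.0000 / +1.1547)
    (4,5) via y @ 0.6351
    (3,5) via x @ 0.8000
    (3,6) via y @ 1.7898
    (2,6) via x @ 2.8000  # hit
  → r_2 = 2.8000
beam 3: φ=90°, α=210°
  direction (-0.8660, -0.5000); cell (4,4); t to first gridline: x 0.4619, y 0.9000 (then +1.1547 / +2.0000)
    (3,4) via x @ 0.4619
    (3,3) via y @ 0.9000
    (2,3) via x @ 1.6166
    (1,3) via x @ 2.7713
    (1,2) via y @ 2.9000  # hit
  → r_3 = 2.9000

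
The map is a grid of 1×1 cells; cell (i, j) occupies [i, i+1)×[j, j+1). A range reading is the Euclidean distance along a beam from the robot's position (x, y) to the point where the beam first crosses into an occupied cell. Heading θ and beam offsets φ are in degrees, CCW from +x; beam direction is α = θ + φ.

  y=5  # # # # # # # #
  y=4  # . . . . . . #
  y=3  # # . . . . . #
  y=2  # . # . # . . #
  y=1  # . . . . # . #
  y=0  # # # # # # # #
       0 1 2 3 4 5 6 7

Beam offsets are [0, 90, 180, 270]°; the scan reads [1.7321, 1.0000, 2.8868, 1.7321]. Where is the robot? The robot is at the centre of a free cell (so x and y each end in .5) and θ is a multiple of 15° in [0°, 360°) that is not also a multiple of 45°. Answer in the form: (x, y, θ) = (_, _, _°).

Enumerate (i+0.5, j+0.5, θ) over the 20 free cells and 16 admissible headings. For each, cast all 4 beams and compare to the given ranges.
  (2.5, 1.5, 60°): beam 1 = 0.5774 ≠ 1.7321 ✗
  (6.5, 4.5, 300°): beam 1 = 1.0000 ≠ 1.7321 ✗
  (1.5, 4.5, 30°): beam 1 = 1.0000 ≠ 1.7321 ✗
  (3.5, 3.5, 165°): beam 1 = 1.5529 ≠ 1.7321 ✗
  …
  (5.5, 3.5, 120°): r_1=1.7321, r_2=1.0000, r_3=2.8868, r_4=1.7321 — all match ✓
No second candidate reproduces the full scan.

(x, y, θ) = (5.5, 3.5, 120°)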